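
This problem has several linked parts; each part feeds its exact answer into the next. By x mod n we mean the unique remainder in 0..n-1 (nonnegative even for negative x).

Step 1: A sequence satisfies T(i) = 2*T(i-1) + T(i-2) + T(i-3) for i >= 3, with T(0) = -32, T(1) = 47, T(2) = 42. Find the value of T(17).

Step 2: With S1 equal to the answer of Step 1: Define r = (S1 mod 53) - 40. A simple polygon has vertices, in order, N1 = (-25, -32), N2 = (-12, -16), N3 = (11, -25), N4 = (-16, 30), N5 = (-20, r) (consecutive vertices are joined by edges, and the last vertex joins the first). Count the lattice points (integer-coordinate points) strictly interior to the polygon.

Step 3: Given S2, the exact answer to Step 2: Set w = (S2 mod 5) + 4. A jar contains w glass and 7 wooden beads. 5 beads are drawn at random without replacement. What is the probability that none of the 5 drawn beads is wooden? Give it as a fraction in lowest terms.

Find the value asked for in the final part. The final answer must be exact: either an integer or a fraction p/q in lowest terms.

Step 1: T(3) = 2*(42) + 1*(47) + 1*(-32) = 99; iterating: T(3)=99, T(4)=287, T(5)=715, T(6)=1816, T(7)=4634, T(8)=11799, T(9)=30048, T(10)=76529, T(11)=194905, T(12)=496387, T(13)=1264208, T(14)=3219708, T(15)=8200011, T(16)=20883938, T(17)=53187595; answer 53187595
Step 2: S1 = 53187595; r = -12; cross terms: (-25*-16 - -12*-32)=16, (-12*-25 - 11*-16)=476, (11*30 - -16*-25)=-70, (-16*-12 - -20*30)=792, (-20*-32 - -25*-12)=340; twice the area = |1554| = 1554; area = 777; boundary points = 1 + 1 + 1 + 2 + 5 = 10; strictly interior points = area - boundary/2 + 1 = 773; answer 773
Step 3: S2 = 773; w = 7; total draws C(14,5) = 2002; favorable C(7,5) = 21; P = 3/286; answer 3/286

3/286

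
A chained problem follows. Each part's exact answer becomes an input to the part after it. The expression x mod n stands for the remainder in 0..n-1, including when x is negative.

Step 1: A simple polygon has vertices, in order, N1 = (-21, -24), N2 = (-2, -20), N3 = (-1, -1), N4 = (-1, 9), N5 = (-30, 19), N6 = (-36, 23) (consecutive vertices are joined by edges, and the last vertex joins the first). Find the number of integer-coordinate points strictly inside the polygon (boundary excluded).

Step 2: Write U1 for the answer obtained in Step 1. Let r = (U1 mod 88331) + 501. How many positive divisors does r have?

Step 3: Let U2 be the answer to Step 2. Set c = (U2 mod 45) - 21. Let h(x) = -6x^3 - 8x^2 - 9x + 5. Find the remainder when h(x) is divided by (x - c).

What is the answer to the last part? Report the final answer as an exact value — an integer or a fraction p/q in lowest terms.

11952

Step 1: cross terms: (-21*-20 - -2*-24)=372, (-2*-1 - -1*-20)=-18, (-1*9 - -1*-1)=-10, (-1*19 - -30*9)=251, (-30*23 - -36*19)=-6, (-36*-24 - -21*23)=1347; twice the area = |1936| = 1936; area = 968; boundary points = 1 + 1 + 10 + 1 + 2 + 1 = 16; strictly interior points = area - boundary/2 + 1 = 961; answer 961
Step 2: U1 = 961; r = 1462; 1462 = 2 * 17 * 43; number of divisors = (1+1) * (1+1) * (1+1) = 8; answer 8
Step 3: U2 = 8; c = -13; remainder = value at the root: -6*(-13)^3 - 8*(-13)^2 - 9*(-13)^1 + 5 = (13182) + (-1352) + (117) + (5) = 11952; answer 11952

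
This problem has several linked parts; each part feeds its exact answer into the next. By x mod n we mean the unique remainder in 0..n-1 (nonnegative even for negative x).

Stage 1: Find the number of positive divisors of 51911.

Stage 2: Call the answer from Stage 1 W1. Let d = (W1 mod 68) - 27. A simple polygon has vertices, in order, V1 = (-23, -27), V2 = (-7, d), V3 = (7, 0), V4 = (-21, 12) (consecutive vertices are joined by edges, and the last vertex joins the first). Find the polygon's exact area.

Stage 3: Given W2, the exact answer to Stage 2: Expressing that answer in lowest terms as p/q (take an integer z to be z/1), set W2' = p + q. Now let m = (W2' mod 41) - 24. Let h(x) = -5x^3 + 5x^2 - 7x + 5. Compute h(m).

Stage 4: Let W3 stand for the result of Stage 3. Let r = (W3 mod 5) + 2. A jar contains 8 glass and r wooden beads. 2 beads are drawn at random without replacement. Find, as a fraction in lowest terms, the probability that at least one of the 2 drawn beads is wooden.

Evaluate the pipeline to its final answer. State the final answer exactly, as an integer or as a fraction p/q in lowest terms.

Stage 1: 51911 = 23 * 37 * 61; number of divisors = (1+1) * (1+1) * (1+1) = 8; answer 8
Stage 2: W1 = 8; d = -19; cross terms: (-23*-19 - -7*-27)=248, (-7*0 - 7*-19)=133, (7*12 - -21*0)=84, (-21*-27 - -23*12)=843; twice the area = |1308| = 1308; area = 654; answer 654
Stage 3: W2 = 654; threaded value p + q = 655; m = 16; -5*(16)^3 + 5*(16)^2 - 7*(16)^1 + 5 = (-20480) + (1280) + (-112) + (5) = -19307; answer -19307
Stage 4: W3 = -19307; r = 5; total draws C(13,2) = 78; complement C(8,2) = 28; favorable 78 - 28 = 50; P = 25/39; answer 25/39

25/39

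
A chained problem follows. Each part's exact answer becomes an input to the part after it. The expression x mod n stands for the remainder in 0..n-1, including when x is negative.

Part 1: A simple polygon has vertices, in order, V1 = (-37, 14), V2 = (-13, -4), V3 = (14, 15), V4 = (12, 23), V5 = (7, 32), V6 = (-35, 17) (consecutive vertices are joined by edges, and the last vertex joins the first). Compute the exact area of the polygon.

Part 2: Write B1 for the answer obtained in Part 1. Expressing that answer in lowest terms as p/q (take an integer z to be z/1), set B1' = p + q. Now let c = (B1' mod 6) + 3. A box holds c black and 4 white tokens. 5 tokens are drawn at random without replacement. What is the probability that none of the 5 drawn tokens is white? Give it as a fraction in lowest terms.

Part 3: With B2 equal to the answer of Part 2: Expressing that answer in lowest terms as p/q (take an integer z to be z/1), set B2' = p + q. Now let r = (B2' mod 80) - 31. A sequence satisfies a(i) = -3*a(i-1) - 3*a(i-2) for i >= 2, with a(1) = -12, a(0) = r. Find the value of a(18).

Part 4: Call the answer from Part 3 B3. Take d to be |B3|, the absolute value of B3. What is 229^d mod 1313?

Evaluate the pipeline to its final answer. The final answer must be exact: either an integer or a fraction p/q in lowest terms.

625

Part 1: cross terms: (-37*-4 - -13*14)=330, (-13*15 - 14*-4)=-139, (14*23 - 12*15)=142, (12*32 - 7*23)=223, (7*17 - -35*32)=1239, (-35*14 - -37*17)=139; twice the area = |1934| = 1934; area = 967; answer 967
Part 2: B1 = 967; threaded value p + q = 968; c = 5; total draws C(9,5) = 126; favorable C(5,5) = 1; P = 1/126; answer 1/126
Part 3: B2 = 1/126; threaded value p + q = 127; r = 16; a(2) = -3*(-12) - 3*(16) = -12; iterating: a(2)=-12, a(3)=72, a(4)=-180, a(5)=324, a(6)=-432, a(7)=324, a(8)=324, a(9)=-1944, a(10)=4860, a(11)=-8748, a(12)=11664, a(13)=-8748, a(14)=-8748, a(15)=52488, a(16)=-131220, a(17)=236196, a(18)=-314928; answer -314928
Part 4: B3 = -314928; d = 314928; squarings mod 1313: 229^1=229, 229^2=1234, 229^4=989, 229^8=1249, 229^16=157, 229^32=1015, 229^64=833, 229^128=625, 229^256=664, 229^512=1041, 229^1024=456, 229^2048=482, 229^4096=1236, 229^8192=677, 229^16384=92, 229^32768=586, 229^65536=703, 229^131072=521, 229^262144=963; 229^314928 = 229^16 * 229^32 * 229^512 * 229^1024 * 229^2048 * 229^16384 * 229^32768 * 229^262144 = 625 (mod 1313); answer 625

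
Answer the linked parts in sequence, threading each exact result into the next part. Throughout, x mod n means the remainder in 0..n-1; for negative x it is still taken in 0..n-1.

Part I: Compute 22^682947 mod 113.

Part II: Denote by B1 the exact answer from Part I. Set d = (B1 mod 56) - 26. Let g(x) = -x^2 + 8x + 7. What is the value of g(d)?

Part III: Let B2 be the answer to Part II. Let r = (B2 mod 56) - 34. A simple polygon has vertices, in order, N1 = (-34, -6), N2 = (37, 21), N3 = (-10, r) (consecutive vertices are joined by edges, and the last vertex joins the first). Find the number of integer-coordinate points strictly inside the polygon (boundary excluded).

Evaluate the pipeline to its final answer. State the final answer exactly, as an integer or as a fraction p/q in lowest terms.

Part I: squarings mod 113: 22^1=22, 22^2=32, 22^4=7, 22^8=49, 22^16=28, 22^32=106, 22^64=49, 22^128=28, 22^256=106, 22^512=49, 22^1024=28, 22^2048=106, 22^4096=49, 22^8192=28, 22^16384=106, 22^32768=49, 22^65536=28, 22^131072=106, 22^262144=49, 22^524288=28; 22^682947 = 22^1 * 22^2 * 22^64 * 22^128 * 22^256 * 22^512 * 22^2048 * 22^8192 * 22^16384 * 22^131072 * 22^524288 = 77 (mod 113); answer 77
Part II: B1 = 77; d = -5; -1*(-5)^2 + 8*(-5)^1 + 7 = (-25) + (-40) + (7) = -58; answer -58
Part III: B2 = -58; r = 20; cross terms: (-34*21 - 37*-6)=-492, (37*20 - -10*21)=950, (-10*-6 - -34*20)=740; twice the area = |1198| = 1198; area = 599; boundary points = 1 + 1 + 2 = 4; strictly interior points = area - boundary/2 + 1 = 598; answer 598

598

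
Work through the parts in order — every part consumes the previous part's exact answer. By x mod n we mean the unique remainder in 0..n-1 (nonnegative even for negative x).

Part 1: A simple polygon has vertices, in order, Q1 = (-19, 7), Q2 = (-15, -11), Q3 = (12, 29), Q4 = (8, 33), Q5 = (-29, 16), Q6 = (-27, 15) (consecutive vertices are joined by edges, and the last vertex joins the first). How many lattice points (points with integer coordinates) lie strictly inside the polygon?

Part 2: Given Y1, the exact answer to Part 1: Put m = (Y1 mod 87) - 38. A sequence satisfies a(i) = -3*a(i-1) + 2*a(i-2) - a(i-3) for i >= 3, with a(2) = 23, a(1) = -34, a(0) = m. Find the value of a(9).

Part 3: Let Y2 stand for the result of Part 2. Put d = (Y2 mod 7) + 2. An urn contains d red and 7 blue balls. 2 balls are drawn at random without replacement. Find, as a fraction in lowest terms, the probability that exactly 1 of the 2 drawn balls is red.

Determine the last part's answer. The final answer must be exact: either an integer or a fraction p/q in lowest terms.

Part 1: cross terms: (-19*-11 - -15*7)=314, (-15*29 - 12*-11)=-303, (12*33 - 8*29)=164, (8*16 - -29*33)=1085, (-29*15 - -27*16)=-3, (-27*7 - -19*15)=96; twice the area = |1353| = 1353; area = 1353/2; boundary points = 2 + 1 + 4 + 1 + 1 + 8 = 17; strictly interior points = area - boundary/2 + 1 = 669; answer 669
Part 2: Y1 = 669; m = 22; a(3) = -3*(23) + 2*(-34) - 1*(22) = -159; iterating: a(3)=-159, a(4)=557, a(5)=-2012, a(6)=7309, a(7)=-26508, a(8)=96154, a(9)=-348787; answer -348787
Part 3: Y2 = -348787; d = 4; total draws C(11,2) = 55; favorable C(4,1)*C(7,1) = 28; P = 28/55; answer 28/55

28/55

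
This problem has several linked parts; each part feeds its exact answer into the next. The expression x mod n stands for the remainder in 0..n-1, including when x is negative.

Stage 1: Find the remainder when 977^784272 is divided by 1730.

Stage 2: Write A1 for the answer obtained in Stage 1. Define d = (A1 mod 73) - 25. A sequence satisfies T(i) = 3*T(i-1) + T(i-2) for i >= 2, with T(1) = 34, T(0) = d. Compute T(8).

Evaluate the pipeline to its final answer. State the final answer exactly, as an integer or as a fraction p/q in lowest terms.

Stage 1: squarings mod 1730: 977^1=977, 977^2=1299, 977^4=651, 977^8=1681, 977^16=671, 977^32=441, 977^64=721, 977^128=841, 977^256=1441, 977^512=481, 977^1024=1271, 977^2048=1351, 977^4096=51, 977^8192=871, 977^16384=901, 977^32768=431, 977^65536=651, 977^131072=1681, 977^262144=671, 977^524288=441; 977^784272 = 977^16 * 977^128 * 977^256 * 977^512 * 977^1024 * 977^4096 * 977^8192 * 977^16384 * 977^32768 * 977^65536 * 977^131072 * 977^524288 = 1431 (mod 1730); answer 1431
Stage 2: A1 = 1431; d = 19; T(2) = 3*(34) + 1*(19) = 121; iterating: T(2)=121, T(3)=397, T(4)=1312, T(5)=4333, T(6)=14311, T(7)=47266, T(8)=156109; answer 156109

156109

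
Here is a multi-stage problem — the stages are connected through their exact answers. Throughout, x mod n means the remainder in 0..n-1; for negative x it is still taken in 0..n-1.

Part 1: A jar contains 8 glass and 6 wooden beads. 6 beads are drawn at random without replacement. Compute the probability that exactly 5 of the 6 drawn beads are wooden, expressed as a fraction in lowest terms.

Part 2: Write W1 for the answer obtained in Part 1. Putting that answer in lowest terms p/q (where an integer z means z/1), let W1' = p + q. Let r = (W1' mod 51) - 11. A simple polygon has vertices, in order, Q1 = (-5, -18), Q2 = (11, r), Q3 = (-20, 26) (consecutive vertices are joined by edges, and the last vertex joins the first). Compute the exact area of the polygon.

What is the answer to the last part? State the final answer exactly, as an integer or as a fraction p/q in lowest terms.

Part 1: total draws C(14,6) = 3003; favorable C(6,5)*C(8,1) = 48; P = 16/1001; answer 16/1001
Part 2: W1 = 16/1001; threaded value p + q = 1017; r = 37; cross terms: (-5*37 - 11*-18)=13, (11*26 - -20*37)=1026, (-20*-18 - -5*26)=490; twice the area = |1529| = 1529; area = 1529/2; answer 1529/2

1529/2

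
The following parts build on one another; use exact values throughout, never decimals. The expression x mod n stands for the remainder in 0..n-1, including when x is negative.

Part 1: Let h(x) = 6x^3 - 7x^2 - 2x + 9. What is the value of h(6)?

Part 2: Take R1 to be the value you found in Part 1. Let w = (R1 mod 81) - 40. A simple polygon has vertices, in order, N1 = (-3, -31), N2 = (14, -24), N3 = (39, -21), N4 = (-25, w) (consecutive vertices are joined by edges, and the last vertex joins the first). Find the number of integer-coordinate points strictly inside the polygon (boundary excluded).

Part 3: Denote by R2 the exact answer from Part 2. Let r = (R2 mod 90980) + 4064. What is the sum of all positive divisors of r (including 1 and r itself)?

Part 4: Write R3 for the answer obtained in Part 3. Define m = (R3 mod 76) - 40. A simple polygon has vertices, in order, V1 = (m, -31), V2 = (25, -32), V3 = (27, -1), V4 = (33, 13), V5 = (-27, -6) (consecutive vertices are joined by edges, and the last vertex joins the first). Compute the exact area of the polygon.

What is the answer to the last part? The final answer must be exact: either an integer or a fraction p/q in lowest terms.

1494

Part 1: 6*(6)^3 - 7*(6)^2 - 2*(6)^1 + 9 = (1296) + (-252) + (-12) + (9) = 1041; answer 1041
Part 2: R1 = 1041; w = 29; cross terms: (-3*-24 - 14*-31)=506, (14*-21 - 39*-24)=642, (39*29 - -25*-21)=606, (-25*-31 - -3*29)=862; twice the area = |2616| = 2616; area = 1308; boundary points = 1 + 1 + 2 + 2 = 6; strictly interior points = area - boundary/2 + 1 = 1306; answer 1306
Part 3: R2 = 1306; r = 5370; 5370 = 2 * 3 * 5 * 179; sigma = (1 + 2) * (1 + 3) * (1 + 5) * (1 + 179) = 3 * 4 * 6 * 180 = 12960; answer 12960
Part 4: R3 = 12960; m = 0; cross terms: (0*-32 - 25*-31)=775, (25*-1 - 27*-32)=839, (27*13 - 33*-1)=384, (33*-6 - -27*13)=153, (-27*-31 - 0*-6)=837; twice the area = |2988| = 2988; area = 1494; answer 1494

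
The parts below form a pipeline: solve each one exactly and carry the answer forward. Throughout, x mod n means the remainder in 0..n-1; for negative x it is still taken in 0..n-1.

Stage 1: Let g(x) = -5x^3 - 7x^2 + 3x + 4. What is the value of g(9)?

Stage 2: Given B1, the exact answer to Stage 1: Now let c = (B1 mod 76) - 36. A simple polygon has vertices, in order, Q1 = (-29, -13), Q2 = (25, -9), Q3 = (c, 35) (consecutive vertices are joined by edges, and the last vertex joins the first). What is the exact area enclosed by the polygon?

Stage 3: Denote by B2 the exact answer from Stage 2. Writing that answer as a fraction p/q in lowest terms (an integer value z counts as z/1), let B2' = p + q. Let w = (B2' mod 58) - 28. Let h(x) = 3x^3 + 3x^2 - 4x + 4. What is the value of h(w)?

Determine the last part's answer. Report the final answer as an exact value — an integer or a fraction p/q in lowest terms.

Stage 1: -5*(9)^3 - 7*(9)^2 + 3*(9)^1 + 4 = (-3645) + (-567) + (27) + (4) = -4181; answer -4181
Stage 2: B1 = -4181; c = 39; cross terms: (-29*-9 - 25*-13)=586, (25*35 - 39*-9)=1226, (39*-13 - -29*35)=508; twice the area = |2320| = 2320; area = 1160; answer 1160
Stage 3: B2 = 1160; threaded value p + q = 1161; w = -27; 3*(-27)^3 + 3*(-27)^2 - 4*(-27)^1 + 4 = (-59049) + (2187) + (108) + (4) = -56750; answer -56750

-56750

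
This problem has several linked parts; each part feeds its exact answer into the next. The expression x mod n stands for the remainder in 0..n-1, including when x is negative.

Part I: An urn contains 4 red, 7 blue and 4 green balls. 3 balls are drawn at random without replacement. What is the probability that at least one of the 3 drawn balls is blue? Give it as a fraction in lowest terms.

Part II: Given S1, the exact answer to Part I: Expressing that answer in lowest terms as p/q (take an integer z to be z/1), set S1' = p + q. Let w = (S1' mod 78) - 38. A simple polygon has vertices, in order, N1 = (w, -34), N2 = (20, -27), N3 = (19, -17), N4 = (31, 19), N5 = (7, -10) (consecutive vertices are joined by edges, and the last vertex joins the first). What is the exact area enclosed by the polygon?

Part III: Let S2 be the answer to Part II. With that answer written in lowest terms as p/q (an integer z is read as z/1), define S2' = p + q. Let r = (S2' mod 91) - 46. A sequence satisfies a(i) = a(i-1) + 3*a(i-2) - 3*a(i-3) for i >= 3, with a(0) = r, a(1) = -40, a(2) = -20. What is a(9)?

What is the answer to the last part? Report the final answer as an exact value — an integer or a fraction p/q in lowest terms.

-1520

Part I: total draws C(15,3) = 455; complement C(8,3) = 56; favorable 455 - 56 = 399; P = 57/65; answer 57/65
Part II: S1 = 57/65; threaded value p + q = 122; w = 6; cross terms: (6*-27 - 20*-34)=518, (20*-17 - 19*-27)=173, (19*19 - 31*-17)=888, (31*-10 - 7*19)=-443, (7*-34 - 6*-10)=-178; twice the area = |958| = 958; area = 479; answer 479
Part III: S2 = 479; threaded value p + q = 480; r = -21; a(3) = 1*(-20) + 3*(-40) - 3*(-21) = -77; iterating: a(3)=-77, a(4)=-17, a(5)=-188, a(6)=-8, a(7)=-521, a(8)=19, a(9)=-1520; answer -1520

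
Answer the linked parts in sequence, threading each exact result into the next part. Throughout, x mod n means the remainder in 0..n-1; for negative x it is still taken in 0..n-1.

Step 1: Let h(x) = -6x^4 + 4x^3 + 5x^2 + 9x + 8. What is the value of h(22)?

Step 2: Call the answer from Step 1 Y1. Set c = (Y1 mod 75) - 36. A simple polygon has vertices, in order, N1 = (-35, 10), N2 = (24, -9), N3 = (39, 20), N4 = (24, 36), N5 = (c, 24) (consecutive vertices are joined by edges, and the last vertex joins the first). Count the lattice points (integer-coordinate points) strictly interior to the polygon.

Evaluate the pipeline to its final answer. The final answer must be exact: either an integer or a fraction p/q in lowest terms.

Step 1: -6*(22)^4 + 4*(22)^3 + 5*(22)^2 + 9*(22)^1 + 8 = (-1405536) + (42592) + (2420) + (198) + (8) = -1360318; answer -1360318
Step 2: Y1 = -1360318; c = -4; cross terms: (-35*-9 - 24*10)=75, (24*20 - 39*-9)=831, (39*36 - 24*20)=924, (24*24 - -4*36)=720, (-4*10 - -35*24)=800; twice the area = |3350| = 3350; area = 1675; boundary points = 1 + 1 + 1 + 4 + 1 = 8; strictly interior points = area - boundary/2 + 1 = 1672; answer 1672

1672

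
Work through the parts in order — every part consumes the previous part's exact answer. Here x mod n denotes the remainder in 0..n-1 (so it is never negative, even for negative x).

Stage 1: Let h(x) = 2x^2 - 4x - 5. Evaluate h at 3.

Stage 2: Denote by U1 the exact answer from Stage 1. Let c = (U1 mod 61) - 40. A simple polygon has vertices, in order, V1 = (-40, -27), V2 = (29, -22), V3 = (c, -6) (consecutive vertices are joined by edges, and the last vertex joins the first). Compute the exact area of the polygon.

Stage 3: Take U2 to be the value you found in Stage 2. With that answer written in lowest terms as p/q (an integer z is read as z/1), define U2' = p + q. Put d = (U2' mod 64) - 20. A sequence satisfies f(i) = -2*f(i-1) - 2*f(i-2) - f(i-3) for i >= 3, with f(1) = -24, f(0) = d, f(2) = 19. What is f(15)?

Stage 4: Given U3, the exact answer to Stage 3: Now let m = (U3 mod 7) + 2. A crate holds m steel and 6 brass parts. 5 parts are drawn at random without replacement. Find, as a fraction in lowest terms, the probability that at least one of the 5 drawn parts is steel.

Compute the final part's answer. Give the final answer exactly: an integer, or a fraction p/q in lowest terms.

131/132

Stage 1: 2*(3)^2 - 4*(3)^1 - 5 = (18) + (-12) + (-5) = 1; answer 1
Stage 2: U1 = 1; c = -39; cross terms: (-40*-22 - 29*-27)=1663, (29*-6 - -39*-22)=-1032, (-39*-27 - -40*-6)=813; twice the area = |1444| = 1444; area = 722; answer 722
Stage 3: U2 = 722; threaded value p + q = 723; d = -1; f(3) = -2*(19) - 2*(-24) - 1*(-1) = 11; iterating: f(3)=11, f(4)=-36, f(5)=31, f(6)=-1, f(7)=-24, f(8)=19, f(9)=11, f(10)=-36, f(11)=31, f(12)=-1, f(13)=-24, f(14)=19, f(15)=11; answer 11
Stage 4: U3 = 11; m = 6; total draws C(12,5) = 792; complement C(6,5) = 6; favorable 792 - 6 = 786; P = 131/132; answer 131/132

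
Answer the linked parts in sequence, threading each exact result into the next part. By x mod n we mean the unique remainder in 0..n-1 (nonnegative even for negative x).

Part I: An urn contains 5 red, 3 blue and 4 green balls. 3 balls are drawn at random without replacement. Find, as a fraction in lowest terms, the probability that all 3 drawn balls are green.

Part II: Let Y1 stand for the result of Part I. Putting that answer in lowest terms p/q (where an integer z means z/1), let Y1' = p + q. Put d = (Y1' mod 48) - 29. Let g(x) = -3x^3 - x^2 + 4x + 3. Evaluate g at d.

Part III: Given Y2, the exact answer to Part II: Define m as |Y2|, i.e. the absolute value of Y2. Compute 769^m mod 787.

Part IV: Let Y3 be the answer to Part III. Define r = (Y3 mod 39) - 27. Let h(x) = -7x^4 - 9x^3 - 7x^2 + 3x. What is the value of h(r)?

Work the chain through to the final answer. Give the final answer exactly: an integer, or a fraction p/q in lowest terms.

-24536

Part I: total draws C(12,3) = 220; favorable C(4,3) = 4; P = 1/55; answer 1/55
Part II: Y1 = 1/55; threaded value p + q = 56; d = -21; -3*(-21)^3 - 1*(-21)^2 + 4*(-21)^1 + 3 = (27783) + (-441) + (-84) + (3) = 27261; answer 27261
Part III: Y2 = 27261; m = 27261; squarings mod 787: 769^1=769, 769^2=324, 769^4=305, 769^8=159, 769^16=97, 769^32=752, 769^64=438, 769^128=603, 769^256=15, 769^512=225, 769^1024=257, 769^2048=728, 769^4096=333, 769^8192=709, 769^16384=575; 769^27261 = 769^1 * 769^4 * 769^8 * 769^16 * 769^32 * 769^64 * 769^512 * 769^2048 * 769^8192 * 769^16384 = 253 (mod 787); answer 253
Part IV: Y3 = 253; r = -8; -7*(-8)^4 - 9*(-8)^3 - 7*(-8)^2 + 3*(-8)^1 = (-28672) + (4608) + (-448) + (-24) = -24536; answer -24536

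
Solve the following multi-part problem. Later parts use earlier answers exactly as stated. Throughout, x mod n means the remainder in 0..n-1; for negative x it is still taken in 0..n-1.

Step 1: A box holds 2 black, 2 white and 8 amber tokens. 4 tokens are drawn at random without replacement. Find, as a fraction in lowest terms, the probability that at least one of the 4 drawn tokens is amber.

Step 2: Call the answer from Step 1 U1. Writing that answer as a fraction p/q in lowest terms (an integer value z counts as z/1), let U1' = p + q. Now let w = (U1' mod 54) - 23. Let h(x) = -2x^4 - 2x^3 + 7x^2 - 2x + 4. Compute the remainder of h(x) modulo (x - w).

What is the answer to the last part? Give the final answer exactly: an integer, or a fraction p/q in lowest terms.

Step 1: total draws C(12,4) = 495; complement C(4,4) = 1; favorable 495 - 1 = 494; P = 494/495; answer 494/495
Step 2: U1 = 494/495; threaded value p + q = 989; w = -6; remainder = value at the root: -2*(-6)^4 - 2*(-6)^3 + 7*(-6)^2 - 2*(-6)^1 + 4 = (-2592) + (432) + (252) + (12) + (4) = -1892; answer -1892

-1892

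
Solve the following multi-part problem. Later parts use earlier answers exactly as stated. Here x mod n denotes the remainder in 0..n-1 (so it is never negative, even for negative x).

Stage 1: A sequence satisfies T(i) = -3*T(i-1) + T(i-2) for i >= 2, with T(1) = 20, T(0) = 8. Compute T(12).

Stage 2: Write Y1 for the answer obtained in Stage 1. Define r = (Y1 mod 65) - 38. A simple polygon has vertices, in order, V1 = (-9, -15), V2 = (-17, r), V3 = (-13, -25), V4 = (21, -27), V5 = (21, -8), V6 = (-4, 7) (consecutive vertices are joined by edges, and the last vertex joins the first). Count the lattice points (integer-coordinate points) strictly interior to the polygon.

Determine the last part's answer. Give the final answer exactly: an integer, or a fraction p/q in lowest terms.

828

Stage 1: T(2) = -3*(20) + 1*(8) = -52; iterating: T(2)=-52, T(3)=176, T(4)=-580, T(5)=1916, T(6)=-6328, T(7)=20900, T(8)=-69028, T(9)=227984, T(10)=-752980, T(11)=2486924, T(12)=-8213752; answer -8213752
Stage 2: Y1 = -8213752; r = 0; cross terms: (-9*0 - -17*-15)=-255, (-17*-25 - -13*0)=425, (-13*-27 - 21*-25)=876, (21*-8 - 21*-27)=399, (21*7 - -4*-8)=115, (-4*-15 - -9*7)=123; twice the area = |1683| = 1683; area = 1683/2; boundary points = 1 + 1 + 2 + 19 + 5 + 1 = 29; strictly interior points = area - boundary/2 + 1 = 828; answer 828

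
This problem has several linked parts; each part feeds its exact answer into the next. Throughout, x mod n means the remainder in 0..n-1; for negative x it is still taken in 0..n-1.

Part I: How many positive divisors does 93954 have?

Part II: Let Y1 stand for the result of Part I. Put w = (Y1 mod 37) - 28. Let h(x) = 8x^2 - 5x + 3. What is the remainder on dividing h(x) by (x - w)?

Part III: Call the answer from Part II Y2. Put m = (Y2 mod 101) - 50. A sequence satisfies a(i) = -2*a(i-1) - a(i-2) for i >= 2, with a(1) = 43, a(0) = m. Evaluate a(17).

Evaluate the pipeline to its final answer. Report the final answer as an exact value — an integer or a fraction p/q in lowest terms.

-21

Part I: 93954 = 2 * 3 * 7 * 2237; number of divisors = (1+1) * (1+1) * (1+1) * (1+1) = 16; answer 16
Part II: Y1 = 16; w = -12; remainder = value at the root: 8*(-12)^2 - 5*(-12)^1 + 3 = (1152) + (60) + (3) = 1215; answer 1215
Part III: Y2 = 1215; m = -47; a(2) = -2*(43) - 1*(-47) = -39; iterating: a(2)=-39, a(3)=35, a(4)=-31, a(5)=27, a(6)=-23, a(7)=19, a(8)=-15, a(9)=11, a(10)=-7, a(11)=3, a(12)=1, a(13)=-5, a(14)=9, a(15)=-13, a(16)=17, a(17)=-21; answer -21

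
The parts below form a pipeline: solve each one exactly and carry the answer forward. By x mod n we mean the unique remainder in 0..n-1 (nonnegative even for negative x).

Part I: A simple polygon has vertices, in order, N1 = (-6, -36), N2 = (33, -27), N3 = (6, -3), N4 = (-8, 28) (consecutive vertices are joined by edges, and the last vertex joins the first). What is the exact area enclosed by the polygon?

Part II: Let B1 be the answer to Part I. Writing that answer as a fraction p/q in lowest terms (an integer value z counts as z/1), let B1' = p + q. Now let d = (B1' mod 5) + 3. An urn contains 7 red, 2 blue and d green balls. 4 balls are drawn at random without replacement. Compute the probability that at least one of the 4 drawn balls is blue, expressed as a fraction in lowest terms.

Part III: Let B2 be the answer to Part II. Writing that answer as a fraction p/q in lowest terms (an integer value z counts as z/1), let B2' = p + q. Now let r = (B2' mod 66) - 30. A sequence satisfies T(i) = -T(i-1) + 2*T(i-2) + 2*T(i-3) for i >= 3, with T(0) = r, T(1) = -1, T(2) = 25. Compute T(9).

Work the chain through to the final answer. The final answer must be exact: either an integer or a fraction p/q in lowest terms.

Part I: cross terms: (-6*-27 - 33*-36)=1350, (33*-3 - 6*-27)=63, (6*28 - -8*-3)=144, (-8*-36 - -6*28)=456; twice the area = |2013| = 2013; area = 2013/2; answer 2013/2
Part II: B1 = 2013/2; threaded value p + q = 2015; d = 3; total draws C(12,4) = 495; complement C(10,4) = 210; favorable 495 - 210 = 285; P = 19/33; answer 19/33
Part III: B2 = 19/33; threaded value p + q = 52; r = 22; T(3) = -1*(25) + 2*(-1) + 2*(22) = 17; iterating: T(3)=17, T(4)=31, T(5)=53, T(6)=43, T(7)=125, T(8)=67, T(9)=269; answer 269

269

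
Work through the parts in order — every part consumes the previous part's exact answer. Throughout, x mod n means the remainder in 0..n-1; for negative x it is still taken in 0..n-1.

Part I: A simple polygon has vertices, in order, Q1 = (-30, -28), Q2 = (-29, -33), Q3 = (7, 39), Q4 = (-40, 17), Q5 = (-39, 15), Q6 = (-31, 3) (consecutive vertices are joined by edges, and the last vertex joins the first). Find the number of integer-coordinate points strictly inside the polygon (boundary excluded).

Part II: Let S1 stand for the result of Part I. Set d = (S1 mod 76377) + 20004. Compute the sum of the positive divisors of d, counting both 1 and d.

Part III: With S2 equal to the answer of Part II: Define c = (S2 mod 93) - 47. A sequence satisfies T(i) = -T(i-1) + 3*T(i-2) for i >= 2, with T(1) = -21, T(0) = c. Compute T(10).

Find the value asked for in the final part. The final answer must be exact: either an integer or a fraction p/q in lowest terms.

57867

Part I: cross terms: (-30*-33 - -29*-28)=178, (-29*39 - 7*-33)=-900, (7*17 - -40*39)=1679, (-40*15 - -39*17)=63, (-39*3 - -31*15)=348, (-31*-28 - -30*3)=958; twice the area = |2326| = 2326; area = 1163; boundary points = 1 + 36 + 1 + 1 + 4 + 1 = 44; strictly interior points = area - boundary/2 + 1 = 1142; answer 1142
Part II: S1 = 1142; d = 21146; 21146 = 2 * 97 * 109; sigma = (1 + 2) * (1 + 97) * (1 + 109) = 3 * 98 * 110 = 32340; answer 32340
Part III: S2 = 32340; c = 22; T(2) = -1*(-21) + 3*(22) = 87; iterating: T(2)=87, T(3)=-150, T(4)=411, T(5)=-861, T(6)=2094, T(7)=-4677, T(8)=10959, T(9)=-24990, T(10)=57867; answer 57867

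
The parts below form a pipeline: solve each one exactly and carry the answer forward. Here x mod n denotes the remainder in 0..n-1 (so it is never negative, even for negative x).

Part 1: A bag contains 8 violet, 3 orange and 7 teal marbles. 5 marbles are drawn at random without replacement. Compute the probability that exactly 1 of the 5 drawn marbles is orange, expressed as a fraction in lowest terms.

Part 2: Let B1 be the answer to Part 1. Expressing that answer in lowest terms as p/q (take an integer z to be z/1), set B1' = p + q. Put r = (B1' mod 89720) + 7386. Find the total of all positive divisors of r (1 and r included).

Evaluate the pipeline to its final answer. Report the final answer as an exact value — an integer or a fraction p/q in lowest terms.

11280

Part 1: total draws C(18,5) = 8568; favorable C(3,1)*C(15,4) = 4095; P = 65/136; answer 65/136
Part 2: B1 = 65/136; threaded value p + q = 201; r = 7587; 7587 = 3^3 * 281; sigma = (1 + 3 + 9 + 27) * (1 + 281) = 40 * 282 = 11280; answer 11280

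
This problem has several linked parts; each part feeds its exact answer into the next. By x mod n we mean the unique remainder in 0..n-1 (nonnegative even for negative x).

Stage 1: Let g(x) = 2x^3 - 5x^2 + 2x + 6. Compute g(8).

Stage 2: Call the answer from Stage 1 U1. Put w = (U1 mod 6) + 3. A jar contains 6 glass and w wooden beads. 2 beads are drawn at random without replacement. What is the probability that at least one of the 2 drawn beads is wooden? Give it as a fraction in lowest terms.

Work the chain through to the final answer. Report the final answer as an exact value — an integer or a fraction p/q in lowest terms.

Stage 1: 2*(8)^3 - 5*(8)^2 + 2*(8)^1 + 6 = (1024) + (-320) + (16) + (6) = 726; answer 726
Stage 2: U1 = 726; w = 3; total draws C(9,2) = 36; complement C(6,2) = 15; favorable 36 - 15 = 21; P = 7/12; answer 7/12

7/12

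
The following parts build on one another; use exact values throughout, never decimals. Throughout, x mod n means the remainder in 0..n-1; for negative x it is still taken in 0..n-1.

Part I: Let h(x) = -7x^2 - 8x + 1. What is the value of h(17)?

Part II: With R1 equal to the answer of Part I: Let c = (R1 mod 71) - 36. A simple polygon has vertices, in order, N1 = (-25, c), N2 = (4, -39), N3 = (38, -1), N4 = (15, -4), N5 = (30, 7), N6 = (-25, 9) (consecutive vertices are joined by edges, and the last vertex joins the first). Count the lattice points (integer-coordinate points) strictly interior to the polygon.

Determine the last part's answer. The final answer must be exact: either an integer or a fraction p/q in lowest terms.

Part I: -7*(17)^2 - 8*(17)^1 + 1 = (-2023) + (-136) + (1) = -2158; answer -2158
Part II: R1 = -2158; c = 7; cross terms: (-25*-39 - 4*7)=947, (4*-1 - 38*-39)=1478, (38*-4 - 15*-1)=-137, (15*7 - 30*-4)=225, (30*9 - -25*7)=445, (-25*7 - -25*9)=50; twice the area = |3008| = 3008; area = 1504; boundary points = 1 + 2 + 1 + 1 + 1 + 2 = 8; strictly interior points = area - boundary/2 + 1 = 1501; answer 1501

1501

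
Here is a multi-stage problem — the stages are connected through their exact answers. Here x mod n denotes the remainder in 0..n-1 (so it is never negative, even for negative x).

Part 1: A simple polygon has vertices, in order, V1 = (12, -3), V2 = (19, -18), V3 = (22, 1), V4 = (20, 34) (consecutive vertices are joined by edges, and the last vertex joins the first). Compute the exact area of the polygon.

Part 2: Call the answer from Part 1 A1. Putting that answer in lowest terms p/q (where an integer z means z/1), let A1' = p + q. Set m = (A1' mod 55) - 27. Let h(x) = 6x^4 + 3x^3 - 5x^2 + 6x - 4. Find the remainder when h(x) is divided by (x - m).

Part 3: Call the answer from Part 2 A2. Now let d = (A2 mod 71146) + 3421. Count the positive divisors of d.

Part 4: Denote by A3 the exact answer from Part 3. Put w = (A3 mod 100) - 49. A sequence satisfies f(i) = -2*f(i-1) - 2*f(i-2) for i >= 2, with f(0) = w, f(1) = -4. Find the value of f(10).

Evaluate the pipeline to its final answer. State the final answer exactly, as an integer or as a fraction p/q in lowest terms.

Part 1: cross terms: (12*-18 - 19*-3)=-159, (19*1 - 22*-18)=415, (22*34 - 20*1)=728, (20*-3 - 12*34)=-468; twice the area = |516| = 516; area = 258; answer 258
Part 2: A1 = 258; threaded value p + q = 259; m = 12; remainder = value at the root: 6*(12)^4 + 3*(12)^3 - 5*(12)^2 + 6*(12)^1 - 4 = (124416) + (5184) + (-720) + (72) + (-4) = 128948; answer 128948
Part 3: A2 = 128948; d = 61223; 61223 is prime, so its only divisors are 1 and 61223; count = 2; answer 2
Part 4: A3 = 2; w = -47; f(2) = -2*(-4) - 2*(-47) = 102; iterating: f(2)=102, f(3)=-196, f(4)=188, f(5)=16, f(6)=-408, f(7)=784, f(8)=-752, f(9)=-64, f(10)=1632; answer 1632

1632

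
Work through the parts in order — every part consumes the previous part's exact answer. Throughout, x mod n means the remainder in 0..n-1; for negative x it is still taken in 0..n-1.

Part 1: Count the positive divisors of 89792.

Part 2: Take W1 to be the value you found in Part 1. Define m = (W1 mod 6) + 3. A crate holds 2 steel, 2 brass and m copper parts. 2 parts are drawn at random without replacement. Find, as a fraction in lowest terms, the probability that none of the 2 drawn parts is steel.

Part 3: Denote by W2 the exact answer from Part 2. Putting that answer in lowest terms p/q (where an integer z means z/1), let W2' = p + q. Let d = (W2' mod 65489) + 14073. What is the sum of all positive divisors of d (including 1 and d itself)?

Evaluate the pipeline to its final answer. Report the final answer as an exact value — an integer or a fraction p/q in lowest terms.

Part 1: 89792 = 2^6 * 23 * 61; number of divisors = (6+1) * (1+1) * (1+1) = 28; answer 28
Part 2: W1 = 28; m = 7; total draws C(11,2) = 55; favorable C(9,2) = 36; P = 36/55; answer 36/55
Part 3: W2 = 36/55; threaded value p + q = 91; d = 14164; 14164 = 2^2 * 3541; sigma = (1 + 2 + 4) * (1 + 3541) = 7 * 3542 = 24794; answer 24794

24794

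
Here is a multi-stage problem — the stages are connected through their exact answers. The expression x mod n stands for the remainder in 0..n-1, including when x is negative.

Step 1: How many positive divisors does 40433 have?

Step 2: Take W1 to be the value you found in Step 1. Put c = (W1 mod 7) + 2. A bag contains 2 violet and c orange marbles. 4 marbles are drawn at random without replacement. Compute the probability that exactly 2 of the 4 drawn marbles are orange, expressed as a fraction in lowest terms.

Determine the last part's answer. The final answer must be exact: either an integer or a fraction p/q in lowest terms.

Step 1: 40433 is prime, so its only divisors are 1 and 40433; count = 2; answer 2
Step 2: W1 = 2; c = 4; total draws C(6,4) = 15; favorable C(4,2)*C(2,2) = 6; P = 2/5; answer 2/5

2/5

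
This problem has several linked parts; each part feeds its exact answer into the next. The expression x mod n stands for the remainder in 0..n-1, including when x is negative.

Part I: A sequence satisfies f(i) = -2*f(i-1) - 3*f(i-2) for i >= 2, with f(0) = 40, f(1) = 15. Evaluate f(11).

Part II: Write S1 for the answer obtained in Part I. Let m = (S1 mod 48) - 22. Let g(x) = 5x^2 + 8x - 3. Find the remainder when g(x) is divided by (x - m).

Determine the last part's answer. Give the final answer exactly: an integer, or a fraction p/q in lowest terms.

1578

Part I: f(2) = -2*(15) - 3*(40) = -150; iterating: f(2)=-150, f(3)=255, f(4)=-60, f(5)=-645, f(6)=1470, f(7)=-1005, f(8)=-2400, f(9)=7815, f(10)=-8430, f(11)=-6585; answer -6585
Part II: S1 = -6585; m = 17; remainder = value at the root: 5*(17)^2 + 8*(17)^1 - 3 = (1445) + (136) + (-3) = 1578; answer 1578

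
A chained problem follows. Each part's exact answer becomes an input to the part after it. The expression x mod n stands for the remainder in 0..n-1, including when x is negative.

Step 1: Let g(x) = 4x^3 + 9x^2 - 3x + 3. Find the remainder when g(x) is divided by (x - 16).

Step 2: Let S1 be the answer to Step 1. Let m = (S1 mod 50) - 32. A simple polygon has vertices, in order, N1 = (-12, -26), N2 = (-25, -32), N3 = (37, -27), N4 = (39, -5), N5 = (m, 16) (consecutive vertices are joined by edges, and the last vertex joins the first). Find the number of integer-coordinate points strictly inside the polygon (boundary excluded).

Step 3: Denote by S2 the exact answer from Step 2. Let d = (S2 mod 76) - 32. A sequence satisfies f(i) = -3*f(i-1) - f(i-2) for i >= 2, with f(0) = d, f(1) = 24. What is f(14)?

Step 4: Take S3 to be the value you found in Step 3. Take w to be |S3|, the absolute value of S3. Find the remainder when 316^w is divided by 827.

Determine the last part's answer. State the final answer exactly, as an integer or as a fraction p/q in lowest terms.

439

Step 1: remainder = value at the root: 4*(16)^3 + 9*(16)^2 - 3*(16)^1 + 3 = (16384) + (2304) + (-48) + (3) = 18643; answer 18643
Step 2: S1 = 18643; m = 11; cross terms: (-12*-32 - -25*-26)=-266, (-25*-27 - 37*-32)=1859, (37*-5 - 39*-27)=868, (39*16 - 11*-5)=679, (11*-26 - -12*16)=-94; twice the area = |3046| = 3046; area = 1523; boundary points = 1 + 1 + 2 + 7 + 1 = 12; strictly interior points = area - boundary/2 + 1 = 1518; answer 1518
Step 3: S2 = 1518; d = 42; f(2) = -3*(24) - 1*(42) = -114; iterating: f(2)=-114, f(3)=318, f(4)=-840, f(5)=2202, f(6)=-5766, f(7)=15096, f(8)=-39522, f(9)=103470, f(10)=-270888, f(11)=709194, f(12)=-1856694, f(13)=4860888, f(14)=-12725970; answer -12725970
Step 4: S3 = -12725970; w = 12725970; squarings mod 827: 316^1=316, 316^2=616, 316^4=690, 316^8=575, 316^16=652, 316^32=26, 316^64=676, 316^128=472, 316^256=321, 316^512=493, 316^1024=738, 316^2048=478, 316^4096=232, 316^8192=69, 316^16384=626, 316^32768=705, 316^65536=825, 316^131072=4, 316^262144=16, 316^524288=256, 316^1048576=203, 316^2097152=686, 316^4194304=33, 316^8388608=262; 316^12725970 = 316^2 * 316^16 * 316^64 * 316^128 * 316^512 * 316^1024 * 316^2048 * 316^8192 * 316^131072 * 316^4194304 * 316^8388608 = 439 (mod 827); answer 439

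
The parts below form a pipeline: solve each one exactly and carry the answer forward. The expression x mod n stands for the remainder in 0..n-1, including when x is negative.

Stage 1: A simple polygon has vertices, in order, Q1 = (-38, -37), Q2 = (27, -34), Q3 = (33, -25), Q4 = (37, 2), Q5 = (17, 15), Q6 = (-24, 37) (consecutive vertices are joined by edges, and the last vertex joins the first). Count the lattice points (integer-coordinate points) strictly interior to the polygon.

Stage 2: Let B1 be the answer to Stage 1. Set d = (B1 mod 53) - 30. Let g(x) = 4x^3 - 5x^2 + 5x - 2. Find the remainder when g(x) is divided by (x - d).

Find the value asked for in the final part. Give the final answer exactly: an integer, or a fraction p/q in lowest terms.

Stage 1: cross terms: (-38*-34 - 27*-37)=2291, (27*-25 - 33*-34)=447, (33*2 - 37*-25)=991, (37*15 - 17*2)=521, (17*37 - -24*15)=989, (-24*-37 - -38*37)=2294; twice the area = |7533| = 7533; area = 7533/2; boundary points = 1 + 3 + 1 + 1 + 1 + 2 = 9; strictly interior points = area - boundary/2 + 1 = 3763; answer 3763
Stage 2: B1 = 3763; d = -30; remainder = value at the root: 4*(-30)^3 - 5*(-30)^2 + 5*(-30)^1 - 2 = (-108000) + (-4500) + (-150) + (-2) = -112652; answer -112652

-112652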